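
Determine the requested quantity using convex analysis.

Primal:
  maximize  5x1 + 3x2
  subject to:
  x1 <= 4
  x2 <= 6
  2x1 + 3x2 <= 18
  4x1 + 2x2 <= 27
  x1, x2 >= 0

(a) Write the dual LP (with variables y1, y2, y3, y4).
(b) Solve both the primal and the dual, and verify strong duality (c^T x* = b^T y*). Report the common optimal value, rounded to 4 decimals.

The standard primal-dual pair for 'max c^T x s.t. A x <= b, x >= 0' is:
  Dual:  min b^T y  s.t.  A^T y >= c,  y >= 0.

So the dual LP is:
  minimize  4y1 + 6y2 + 18y3 + 27y4
  subject to:
    y1 + 2y3 + 4y4 >= 5
    y2 + 3y3 + 2y4 >= 3
    y1, y2, y3, y4 >= 0

Solving the primal: x* = (4, 3.3333).
  primal value c^T x* = 30.
Solving the dual: y* = (3, 0, 1, 0).
  dual value b^T y* = 30.
Strong duality: c^T x* = b^T y*. Confirmed.

30


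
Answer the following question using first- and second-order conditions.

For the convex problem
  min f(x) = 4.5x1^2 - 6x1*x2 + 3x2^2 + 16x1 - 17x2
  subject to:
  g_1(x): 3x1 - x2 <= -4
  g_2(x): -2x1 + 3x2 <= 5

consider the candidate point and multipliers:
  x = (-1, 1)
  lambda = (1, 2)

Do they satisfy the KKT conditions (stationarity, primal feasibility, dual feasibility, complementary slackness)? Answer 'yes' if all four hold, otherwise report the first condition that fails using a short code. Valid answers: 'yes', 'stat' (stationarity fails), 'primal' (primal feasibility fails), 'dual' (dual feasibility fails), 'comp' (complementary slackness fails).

Gradient of f: grad f(x) = Q x + c = (1, -5)
Constraint values g_i(x) = a_i^T x - b_i:
  g_1((-1, 1)) = 0
  g_2((-1, 1)) = 0
Stationarity residual: grad f(x) + sum_i lambda_i a_i = (0, 0)
  -> stationarity OK
Primal feasibility (all g_i <= 0): OK
Dual feasibility (all lambda_i >= 0): OK
Complementary slackness (lambda_i * g_i(x) = 0 for all i): OK

Verdict: yes, KKT holds.

yes


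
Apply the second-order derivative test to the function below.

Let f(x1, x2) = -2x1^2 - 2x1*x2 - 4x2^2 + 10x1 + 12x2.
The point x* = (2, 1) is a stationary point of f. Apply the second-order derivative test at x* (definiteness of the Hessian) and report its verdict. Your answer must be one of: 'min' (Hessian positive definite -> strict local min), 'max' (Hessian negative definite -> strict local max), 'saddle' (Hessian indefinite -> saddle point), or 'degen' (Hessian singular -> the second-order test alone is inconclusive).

Compute the Hessian H = grad^2 f:
  H = [[-4, -2], [-2, -8]]
Verify stationarity: grad f(x*) = H x* + g = (0, 0).
Eigenvalues of H: -8.8284, -3.1716.
Both eigenvalues < 0, so H is negative definite -> x* is a strict local max.

max


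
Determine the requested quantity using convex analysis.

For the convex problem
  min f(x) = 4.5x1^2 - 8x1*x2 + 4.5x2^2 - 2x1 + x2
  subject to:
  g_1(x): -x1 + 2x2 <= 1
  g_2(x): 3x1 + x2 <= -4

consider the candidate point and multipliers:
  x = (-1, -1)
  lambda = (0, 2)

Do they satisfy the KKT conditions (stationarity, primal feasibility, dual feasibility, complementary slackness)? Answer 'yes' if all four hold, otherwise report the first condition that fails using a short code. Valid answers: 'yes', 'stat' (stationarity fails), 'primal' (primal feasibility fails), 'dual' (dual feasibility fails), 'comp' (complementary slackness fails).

Gradient of f: grad f(x) = Q x + c = (-3, 0)
Constraint values g_i(x) = a_i^T x - b_i:
  g_1((-1, -1)) = -2
  g_2((-1, -1)) = 0
Stationarity residual: grad f(x) + sum_i lambda_i a_i = (3, 2)
  -> stationarity FAILS
Primal feasibility (all g_i <= 0): OK
Dual feasibility (all lambda_i >= 0): OK
Complementary slackness (lambda_i * g_i(x) = 0 for all i): OK

Verdict: the first failing condition is stationarity -> stat.

stat


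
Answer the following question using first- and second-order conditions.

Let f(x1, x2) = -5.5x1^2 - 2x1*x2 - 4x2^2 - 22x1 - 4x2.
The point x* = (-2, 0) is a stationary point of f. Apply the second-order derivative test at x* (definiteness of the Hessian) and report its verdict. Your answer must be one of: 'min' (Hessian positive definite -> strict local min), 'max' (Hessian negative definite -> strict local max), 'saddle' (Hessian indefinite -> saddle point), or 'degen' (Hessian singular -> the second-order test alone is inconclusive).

Compute the Hessian H = grad^2 f:
  H = [[-11, -2], [-2, -8]]
Verify stationarity: grad f(x*) = H x* + g = (0, 0).
Eigenvalues of H: -12, -7.
Both eigenvalues < 0, so H is negative definite -> x* is a strict local max.

max


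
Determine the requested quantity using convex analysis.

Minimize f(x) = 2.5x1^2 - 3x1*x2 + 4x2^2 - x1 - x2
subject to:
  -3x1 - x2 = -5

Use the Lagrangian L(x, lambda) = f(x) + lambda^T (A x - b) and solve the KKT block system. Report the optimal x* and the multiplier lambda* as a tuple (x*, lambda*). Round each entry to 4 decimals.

Form the Lagrangian:
  L(x, lambda) = (1/2) x^T Q x + c^T x + lambda^T (A x - b)
Stationarity (grad_x L = 0): Q x + c + A^T lambda = 0.
Primal feasibility: A x = b.

This gives the KKT block system:
  [ Q   A^T ] [ x     ]   [-c ]
  [ A    0  ] [ lambda ] = [ b ]

Solving the linear system:
  x*      = (1.4, 0.8)
  lambda* = (1.2)
  f(x*)   = 1.9

x* = (1.4, 0.8), lambda* = (1.2)


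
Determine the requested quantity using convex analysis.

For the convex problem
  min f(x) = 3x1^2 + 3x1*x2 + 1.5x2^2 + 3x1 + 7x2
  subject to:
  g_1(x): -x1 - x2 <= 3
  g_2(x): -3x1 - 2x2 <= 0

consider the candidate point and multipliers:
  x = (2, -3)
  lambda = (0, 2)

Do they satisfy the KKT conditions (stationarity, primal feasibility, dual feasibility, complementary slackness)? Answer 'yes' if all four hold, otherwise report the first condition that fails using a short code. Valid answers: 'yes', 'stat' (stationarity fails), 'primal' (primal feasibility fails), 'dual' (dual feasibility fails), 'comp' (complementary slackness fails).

Gradient of f: grad f(x) = Q x + c = (6, 4)
Constraint values g_i(x) = a_i^T x - b_i:
  g_1((2, -3)) = -2
  g_2((2, -3)) = 0
Stationarity residual: grad f(x) + sum_i lambda_i a_i = (0, 0)
  -> stationarity OK
Primal feasibility (all g_i <= 0): OK
Dual feasibility (all lambda_i >= 0): OK
Complementary slackness (lambda_i * g_i(x) = 0 for all i): OK

Verdict: yes, KKT holds.

yes


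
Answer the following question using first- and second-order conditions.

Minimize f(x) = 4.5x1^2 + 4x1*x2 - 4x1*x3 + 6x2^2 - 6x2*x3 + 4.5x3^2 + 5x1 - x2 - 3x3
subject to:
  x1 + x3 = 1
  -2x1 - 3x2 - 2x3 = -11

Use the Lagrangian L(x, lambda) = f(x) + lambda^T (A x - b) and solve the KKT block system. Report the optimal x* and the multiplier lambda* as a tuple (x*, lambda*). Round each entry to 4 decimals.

Form the Lagrangian:
  L(x, lambda) = (1/2) x^T Q x + c^T x + lambda^T (A x - b)
Stationarity (grad_x L = 0): Q x + c + A^T lambda = 0.
Primal feasibility: A x = b.

This gives the KKT block system:
  [ Q   A^T ] [ x     ]   [-c ]
  [ A    0  ] [ lambda ] = [ b ]

Solving the linear system:
  x*      = (-0.9615, 3, 1.9615)
  lambda* = (12.4231, 6.4615)
  f(x*)   = 22.4808

x* = (-0.9615, 3, 1.9615), lambda* = (12.4231, 6.4615)


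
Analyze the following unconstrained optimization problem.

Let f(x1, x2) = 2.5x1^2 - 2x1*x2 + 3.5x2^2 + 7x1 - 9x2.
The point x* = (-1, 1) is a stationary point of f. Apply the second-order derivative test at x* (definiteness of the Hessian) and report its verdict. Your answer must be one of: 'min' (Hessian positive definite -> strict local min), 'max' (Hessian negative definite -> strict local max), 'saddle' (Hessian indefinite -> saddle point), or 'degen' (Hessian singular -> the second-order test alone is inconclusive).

Compute the Hessian H = grad^2 f:
  H = [[5, -2], [-2, 7]]
Verify stationarity: grad f(x*) = H x* + g = (0, 0).
Eigenvalues of H: 3.7639, 8.2361.
Both eigenvalues > 0, so H is positive definite -> x* is a strict local min.

min


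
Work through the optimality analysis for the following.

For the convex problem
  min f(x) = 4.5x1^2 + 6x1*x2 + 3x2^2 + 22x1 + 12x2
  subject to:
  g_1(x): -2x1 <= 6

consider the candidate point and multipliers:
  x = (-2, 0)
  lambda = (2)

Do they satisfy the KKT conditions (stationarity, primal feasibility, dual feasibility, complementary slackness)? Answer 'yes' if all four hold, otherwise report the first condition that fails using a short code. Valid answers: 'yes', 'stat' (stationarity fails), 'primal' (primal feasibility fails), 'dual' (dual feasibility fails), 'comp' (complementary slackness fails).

Gradient of f: grad f(x) = Q x + c = (4, 0)
Constraint values g_i(x) = a_i^T x - b_i:
  g_1((-2, 0)) = -2
Stationarity residual: grad f(x) + sum_i lambda_i a_i = (0, 0)
  -> stationarity OK
Primal feasibility (all g_i <= 0): OK
Dual feasibility (all lambda_i >= 0): OK
Complementary slackness (lambda_i * g_i(x) = 0 for all i): FAILS

Verdict: the first failing condition is complementary_slackness -> comp.

comp


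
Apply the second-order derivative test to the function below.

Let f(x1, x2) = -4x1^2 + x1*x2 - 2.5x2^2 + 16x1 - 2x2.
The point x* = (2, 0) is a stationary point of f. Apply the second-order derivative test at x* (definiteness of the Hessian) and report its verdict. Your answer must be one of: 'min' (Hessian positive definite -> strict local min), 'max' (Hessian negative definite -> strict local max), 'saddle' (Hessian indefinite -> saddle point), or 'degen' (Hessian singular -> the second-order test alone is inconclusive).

Compute the Hessian H = grad^2 f:
  H = [[-8, 1], [1, -5]]
Verify stationarity: grad f(x*) = H x* + g = (0, 0).
Eigenvalues of H: -8.3028, -4.6972.
Both eigenvalues < 0, so H is negative definite -> x* is a strict local max.

max


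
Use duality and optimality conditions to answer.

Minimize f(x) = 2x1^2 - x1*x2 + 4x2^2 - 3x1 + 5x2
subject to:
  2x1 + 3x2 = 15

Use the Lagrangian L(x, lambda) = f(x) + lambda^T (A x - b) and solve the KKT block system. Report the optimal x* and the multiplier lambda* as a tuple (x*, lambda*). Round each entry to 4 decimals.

Form the Lagrangian:
  L(x, lambda) = (1/2) x^T Q x + c^T x + lambda^T (A x - b)
Stationarity (grad_x L = 0): Q x + c + A^T lambda = 0.
Primal feasibility: A x = b.

This gives the KKT block system:
  [ Q   A^T ] [ x     ]   [-c ]
  [ A    0  ] [ lambda ] = [ b ]

Solving the linear system:
  x*      = (4.275, 2.15)
  lambda* = (-5.975)
  f(x*)   = 43.775

x* = (4.275, 2.15), lambda* = (-5.975)


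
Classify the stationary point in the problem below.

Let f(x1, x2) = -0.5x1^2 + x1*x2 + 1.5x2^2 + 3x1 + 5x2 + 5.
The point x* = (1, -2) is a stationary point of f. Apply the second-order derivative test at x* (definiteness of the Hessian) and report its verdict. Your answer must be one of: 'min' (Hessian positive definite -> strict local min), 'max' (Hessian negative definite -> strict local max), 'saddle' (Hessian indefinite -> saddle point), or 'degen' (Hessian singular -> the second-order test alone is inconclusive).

Compute the Hessian H = grad^2 f:
  H = [[-1, 1], [1, 3]]
Verify stationarity: grad f(x*) = H x* + g = (0, 0).
Eigenvalues of H: -1.2361, 3.2361.
Eigenvalues have mixed signs, so H is indefinite -> x* is a saddle point.

saddle


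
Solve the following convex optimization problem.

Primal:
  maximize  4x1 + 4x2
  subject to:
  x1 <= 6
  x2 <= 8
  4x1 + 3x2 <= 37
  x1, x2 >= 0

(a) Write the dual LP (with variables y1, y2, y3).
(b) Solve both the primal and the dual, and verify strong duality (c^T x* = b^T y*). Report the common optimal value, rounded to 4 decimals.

The standard primal-dual pair for 'max c^T x s.t. A x <= b, x >= 0' is:
  Dual:  min b^T y  s.t.  A^T y >= c,  y >= 0.

So the dual LP is:
  minimize  6y1 + 8y2 + 37y3
  subject to:
    y1 + 4y3 >= 4
    y2 + 3y3 >= 4
    y1, y2, y3 >= 0

Solving the primal: x* = (3.25, 8).
  primal value c^T x* = 45.
Solving the dual: y* = (0, 1, 1).
  dual value b^T y* = 45.
Strong duality: c^T x* = b^T y*. Confirmed.

45


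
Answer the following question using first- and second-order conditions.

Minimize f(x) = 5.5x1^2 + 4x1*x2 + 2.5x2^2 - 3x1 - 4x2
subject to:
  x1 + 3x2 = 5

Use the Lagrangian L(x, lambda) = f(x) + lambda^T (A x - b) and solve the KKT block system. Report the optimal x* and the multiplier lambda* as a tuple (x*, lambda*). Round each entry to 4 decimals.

Form the Lagrangian:
  L(x, lambda) = (1/2) x^T Q x + c^T x + lambda^T (A x - b)
Stationarity (grad_x L = 0): Q x + c + A^T lambda = 0.
Primal feasibility: A x = b.

This gives the KKT block system:
  [ Q   A^T ] [ x     ]   [-c ]
  [ A    0  ] [ lambda ] = [ b ]

Solving the linear system:
  x*      = (-0.25, 1.75)
  lambda* = (-1.25)
  f(x*)   = 0

x* = (-0.25, 1.75), lambda* = (-1.25)


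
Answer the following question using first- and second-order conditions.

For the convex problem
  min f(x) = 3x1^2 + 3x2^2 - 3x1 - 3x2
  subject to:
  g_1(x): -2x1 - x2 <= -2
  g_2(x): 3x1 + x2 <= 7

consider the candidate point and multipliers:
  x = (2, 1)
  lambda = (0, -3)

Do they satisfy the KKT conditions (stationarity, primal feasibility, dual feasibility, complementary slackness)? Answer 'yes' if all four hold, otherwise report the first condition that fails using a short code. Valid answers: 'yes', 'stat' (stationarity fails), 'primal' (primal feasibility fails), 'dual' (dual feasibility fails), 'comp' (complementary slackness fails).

Gradient of f: grad f(x) = Q x + c = (9, 3)
Constraint values g_i(x) = a_i^T x - b_i:
  g_1((2, 1)) = -3
  g_2((2, 1)) = 0
Stationarity residual: grad f(x) + sum_i lambda_i a_i = (0, 0)
  -> stationarity OK
Primal feasibility (all g_i <= 0): OK
Dual feasibility (all lambda_i >= 0): FAILS
Complementary slackness (lambda_i * g_i(x) = 0 for all i): OK

Verdict: the first failing condition is dual_feasibility -> dual.

dual


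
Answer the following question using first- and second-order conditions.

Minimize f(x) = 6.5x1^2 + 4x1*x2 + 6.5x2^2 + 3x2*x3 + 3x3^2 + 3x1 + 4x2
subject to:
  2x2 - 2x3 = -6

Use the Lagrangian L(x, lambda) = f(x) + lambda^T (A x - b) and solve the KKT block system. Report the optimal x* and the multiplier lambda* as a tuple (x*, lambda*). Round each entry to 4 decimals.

Form the Lagrangian:
  L(x, lambda) = (1/2) x^T Q x + c^T x + lambda^T (A x - b)
Stationarity (grad_x L = 0): Q x + c + A^T lambda = 0.
Primal feasibility: A x = b.

This gives the KKT block system:
  [ Q   A^T ] [ x     ]   [-c ]
  [ A    0  ] [ lambda ] = [ b ]

Solving the linear system:
  x*      = (0.1586, -1.2654, 1.7346)
  lambda* = (3.3058)
  f(x*)   = 7.6246

x* = (0.1586, -1.2654, 1.7346), lambda* = (3.3058)


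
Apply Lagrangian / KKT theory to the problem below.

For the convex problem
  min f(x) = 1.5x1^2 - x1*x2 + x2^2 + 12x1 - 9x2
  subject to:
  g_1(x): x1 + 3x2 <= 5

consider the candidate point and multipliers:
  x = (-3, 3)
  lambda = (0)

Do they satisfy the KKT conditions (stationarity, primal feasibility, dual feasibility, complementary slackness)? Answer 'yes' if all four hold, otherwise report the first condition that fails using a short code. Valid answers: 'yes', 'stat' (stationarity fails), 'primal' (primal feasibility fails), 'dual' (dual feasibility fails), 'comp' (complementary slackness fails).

Gradient of f: grad f(x) = Q x + c = (0, 0)
Constraint values g_i(x) = a_i^T x - b_i:
  g_1((-3, 3)) = 1
Stationarity residual: grad f(x) + sum_i lambda_i a_i = (0, 0)
  -> stationarity OK
Primal feasibility (all g_i <= 0): FAILS
Dual feasibility (all lambda_i >= 0): OK
Complementary slackness (lambda_i * g_i(x) = 0 for all i): OK

Verdict: the first failing condition is primal_feasibility -> primal.

primal


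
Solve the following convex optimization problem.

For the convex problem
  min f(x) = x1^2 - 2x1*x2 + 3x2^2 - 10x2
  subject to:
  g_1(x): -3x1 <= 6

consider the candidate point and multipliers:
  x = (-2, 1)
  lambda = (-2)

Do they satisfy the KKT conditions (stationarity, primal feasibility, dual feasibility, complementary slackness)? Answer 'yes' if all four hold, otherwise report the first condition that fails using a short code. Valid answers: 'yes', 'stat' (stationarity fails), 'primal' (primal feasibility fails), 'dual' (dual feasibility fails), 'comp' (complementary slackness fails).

Gradient of f: grad f(x) = Q x + c = (-6, 0)
Constraint values g_i(x) = a_i^T x - b_i:
  g_1((-2, 1)) = 0
Stationarity residual: grad f(x) + sum_i lambda_i a_i = (0, 0)
  -> stationarity OK
Primal feasibility (all g_i <= 0): OK
Dual feasibility (all lambda_i >= 0): FAILS
Complementary slackness (lambda_i * g_i(x) = 0 for all i): OK

Verdict: the first failing condition is dual_feasibility -> dual.

dual


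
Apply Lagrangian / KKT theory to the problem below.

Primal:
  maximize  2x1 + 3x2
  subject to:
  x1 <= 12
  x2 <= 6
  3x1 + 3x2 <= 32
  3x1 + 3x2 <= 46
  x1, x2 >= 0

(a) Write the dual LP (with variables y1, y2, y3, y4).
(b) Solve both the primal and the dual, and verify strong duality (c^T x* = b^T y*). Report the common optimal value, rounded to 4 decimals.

The standard primal-dual pair for 'max c^T x s.t. A x <= b, x >= 0' is:
  Dual:  min b^T y  s.t.  A^T y >= c,  y >= 0.

So the dual LP is:
  minimize  12y1 + 6y2 + 32y3 + 46y4
  subject to:
    y1 + 3y3 + 3y4 >= 2
    y2 + 3y3 + 3y4 >= 3
    y1, y2, y3, y4 >= 0

Solving the primal: x* = (4.6667, 6).
  primal value c^T x* = 27.3333.
Solving the dual: y* = (0, 1, 0.6667, 0).
  dual value b^T y* = 27.3333.
Strong duality: c^T x* = b^T y*. Confirmed.

27.3333


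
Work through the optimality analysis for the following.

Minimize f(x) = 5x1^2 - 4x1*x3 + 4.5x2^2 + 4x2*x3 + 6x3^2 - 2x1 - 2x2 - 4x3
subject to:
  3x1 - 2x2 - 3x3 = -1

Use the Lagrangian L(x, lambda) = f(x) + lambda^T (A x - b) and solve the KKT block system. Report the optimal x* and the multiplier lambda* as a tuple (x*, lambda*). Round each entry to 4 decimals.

Form the Lagrangian:
  L(x, lambda) = (1/2) x^T Q x + c^T x + lambda^T (A x - b)
Stationarity (grad_x L = 0): Q x + c + A^T lambda = 0.
Primal feasibility: A x = b.

This gives the KKT block system:
  [ Q   A^T ] [ x     ]   [-c ]
  [ A    0  ] [ lambda ] = [ b ]

Solving the linear system:
  x*      = (0.2487, 0.1109, 0.5081)
  lambda* = (0.5152)
  f(x*)   = -1.1181

x* = (0.2487, 0.1109, 0.5081), lambda* = (0.5152)


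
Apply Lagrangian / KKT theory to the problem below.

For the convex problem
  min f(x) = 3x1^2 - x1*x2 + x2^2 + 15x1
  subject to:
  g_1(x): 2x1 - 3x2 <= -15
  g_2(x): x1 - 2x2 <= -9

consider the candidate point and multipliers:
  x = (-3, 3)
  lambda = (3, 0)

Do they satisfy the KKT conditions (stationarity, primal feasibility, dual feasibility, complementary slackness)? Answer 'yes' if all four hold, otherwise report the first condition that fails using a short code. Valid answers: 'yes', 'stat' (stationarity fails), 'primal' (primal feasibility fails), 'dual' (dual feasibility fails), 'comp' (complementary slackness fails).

Gradient of f: grad f(x) = Q x + c = (-6, 9)
Constraint values g_i(x) = a_i^T x - b_i:
  g_1((-3, 3)) = 0
  g_2((-3, 3)) = 0
Stationarity residual: grad f(x) + sum_i lambda_i a_i = (0, 0)
  -> stationarity OK
Primal feasibility (all g_i <= 0): OK
Dual feasibility (all lambda_i >= 0): OK
Complementary slackness (lambda_i * g_i(x) = 0 for all i): OK

Verdict: yes, KKT holds.

yes


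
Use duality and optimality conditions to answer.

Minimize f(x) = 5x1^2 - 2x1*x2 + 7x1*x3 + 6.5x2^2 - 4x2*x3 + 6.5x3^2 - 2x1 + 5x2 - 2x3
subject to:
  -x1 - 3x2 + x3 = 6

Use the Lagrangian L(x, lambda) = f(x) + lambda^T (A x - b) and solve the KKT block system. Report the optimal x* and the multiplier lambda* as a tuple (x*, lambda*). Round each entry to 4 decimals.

Form the Lagrangian:
  L(x, lambda) = (1/2) x^T Q x + c^T x + lambda^T (A x - b)
Stationarity (grad_x L = 0): Q x + c + A^T lambda = 0.
Primal feasibility: A x = b.

This gives the KKT block system:
  [ Q   A^T ] [ x     ]   [-c ]
  [ A    0  ] [ lambda ] = [ b ]

Solving the linear system:
  x*      = (-1.004, -1.4602, 0.6153)
  lambda* = (-4.8121)
  f(x*)   = 11.1745

x* = (-1.004, -1.4602, 0.6153), lambda* = (-4.8121)


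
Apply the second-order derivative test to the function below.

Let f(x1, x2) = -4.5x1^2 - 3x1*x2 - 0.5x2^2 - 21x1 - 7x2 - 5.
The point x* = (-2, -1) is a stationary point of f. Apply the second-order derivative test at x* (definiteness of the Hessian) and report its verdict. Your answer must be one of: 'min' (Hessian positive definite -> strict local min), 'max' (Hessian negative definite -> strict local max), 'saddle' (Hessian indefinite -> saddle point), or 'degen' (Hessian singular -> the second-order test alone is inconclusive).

Compute the Hessian H = grad^2 f:
  H = [[-9, -3], [-3, -1]]
Verify stationarity: grad f(x*) = H x* + g = (0, 0).
Eigenvalues of H: -10, 0.
H has a zero eigenvalue (singular; negative semidefinite but not definite), so H is neither positive definite, negative definite, nor indefinite. The second-order test alone is inconclusive -> degen.
(Indeed, f is constant along the null direction of H through x*, so x* is not a strict local extremum.)

degen


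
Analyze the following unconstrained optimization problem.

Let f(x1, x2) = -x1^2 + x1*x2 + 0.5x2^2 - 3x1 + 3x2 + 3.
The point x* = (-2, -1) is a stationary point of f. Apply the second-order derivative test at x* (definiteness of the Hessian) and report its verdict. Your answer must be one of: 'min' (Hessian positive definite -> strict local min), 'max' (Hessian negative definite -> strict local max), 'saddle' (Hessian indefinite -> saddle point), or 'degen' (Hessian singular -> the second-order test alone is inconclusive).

Compute the Hessian H = grad^2 f:
  H = [[-2, 1], [1, 1]]
Verify stationarity: grad f(x*) = H x* + g = (0, 0).
Eigenvalues of H: -2.3028, 1.3028.
Eigenvalues have mixed signs, so H is indefinite -> x* is a saddle point.

saddle


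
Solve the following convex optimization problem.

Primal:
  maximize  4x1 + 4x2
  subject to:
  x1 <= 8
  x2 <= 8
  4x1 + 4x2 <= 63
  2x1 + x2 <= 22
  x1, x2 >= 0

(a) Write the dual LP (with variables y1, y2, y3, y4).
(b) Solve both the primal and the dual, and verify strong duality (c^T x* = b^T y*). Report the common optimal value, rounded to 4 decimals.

The standard primal-dual pair for 'max c^T x s.t. A x <= b, x >= 0' is:
  Dual:  min b^T y  s.t.  A^T y >= c,  y >= 0.

So the dual LP is:
  minimize  8y1 + 8y2 + 63y3 + 22y4
  subject to:
    y1 + 4y3 + 2y4 >= 4
    y2 + 4y3 + y4 >= 4
    y1, y2, y3, y4 >= 0

Solving the primal: x* = (7, 8).
  primal value c^T x* = 60.
Solving the dual: y* = (0, 2, 0, 2).
  dual value b^T y* = 60.
Strong duality: c^T x* = b^T y*. Confirmed.

60


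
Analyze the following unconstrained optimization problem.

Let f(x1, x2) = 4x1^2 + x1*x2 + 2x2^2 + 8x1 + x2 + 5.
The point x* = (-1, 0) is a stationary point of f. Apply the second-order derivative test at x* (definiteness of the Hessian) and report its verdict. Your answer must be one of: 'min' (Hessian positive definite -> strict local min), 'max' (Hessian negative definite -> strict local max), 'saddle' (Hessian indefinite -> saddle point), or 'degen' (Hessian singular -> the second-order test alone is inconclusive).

Compute the Hessian H = grad^2 f:
  H = [[8, 1], [1, 4]]
Verify stationarity: grad f(x*) = H x* + g = (0, 0).
Eigenvalues of H: 3.7639, 8.2361.
Both eigenvalues > 0, so H is positive definite -> x* is a strict local min.

min


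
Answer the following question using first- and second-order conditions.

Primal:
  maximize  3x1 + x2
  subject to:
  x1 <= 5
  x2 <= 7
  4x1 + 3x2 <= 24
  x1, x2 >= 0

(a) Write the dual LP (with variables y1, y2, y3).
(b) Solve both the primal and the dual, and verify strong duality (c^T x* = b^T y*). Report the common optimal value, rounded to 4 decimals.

The standard primal-dual pair for 'max c^T x s.t. A x <= b, x >= 0' is:
  Dual:  min b^T y  s.t.  A^T y >= c,  y >= 0.

So the dual LP is:
  minimize  5y1 + 7y2 + 24y3
  subject to:
    y1 + 4y3 >= 3
    y2 + 3y3 >= 1
    y1, y2, y3 >= 0

Solving the primal: x* = (5, 1.3333).
  primal value c^T x* = 16.3333.
Solving the dual: y* = (1.6667, 0, 0.3333).
  dual value b^T y* = 16.3333.
Strong duality: c^T x* = b^T y*. Confirmed.

16.3333


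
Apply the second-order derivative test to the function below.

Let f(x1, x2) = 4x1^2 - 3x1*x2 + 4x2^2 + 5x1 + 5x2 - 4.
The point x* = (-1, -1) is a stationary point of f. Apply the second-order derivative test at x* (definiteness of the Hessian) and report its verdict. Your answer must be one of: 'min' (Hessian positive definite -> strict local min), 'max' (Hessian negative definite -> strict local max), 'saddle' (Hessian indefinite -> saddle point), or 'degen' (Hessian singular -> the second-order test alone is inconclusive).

Compute the Hessian H = grad^2 f:
  H = [[8, -3], [-3, 8]]
Verify stationarity: grad f(x*) = H x* + g = (0, 0).
Eigenvalues of H: 5, 11.
Both eigenvalues > 0, so H is positive definite -> x* is a strict local min.

min


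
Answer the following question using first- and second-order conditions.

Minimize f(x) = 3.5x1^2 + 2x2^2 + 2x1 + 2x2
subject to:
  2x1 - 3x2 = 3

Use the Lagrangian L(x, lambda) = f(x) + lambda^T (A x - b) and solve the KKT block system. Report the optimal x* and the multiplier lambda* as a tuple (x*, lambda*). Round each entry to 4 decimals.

Form the Lagrangian:
  L(x, lambda) = (1/2) x^T Q x + c^T x + lambda^T (A x - b)
Stationarity (grad_x L = 0): Q x + c + A^T lambda = 0.
Primal feasibility: A x = b.

This gives the KKT block system:
  [ Q   A^T ] [ x     ]   [-c ]
  [ A    0  ] [ lambda ] = [ b ]

Solving the linear system:
  x*      = (-0.0759, -1.0506)
  lambda* = (-0.7342)
  f(x*)   = -0.0253

x* = (-0.0759, -1.0506), lambda* = (-0.7342)


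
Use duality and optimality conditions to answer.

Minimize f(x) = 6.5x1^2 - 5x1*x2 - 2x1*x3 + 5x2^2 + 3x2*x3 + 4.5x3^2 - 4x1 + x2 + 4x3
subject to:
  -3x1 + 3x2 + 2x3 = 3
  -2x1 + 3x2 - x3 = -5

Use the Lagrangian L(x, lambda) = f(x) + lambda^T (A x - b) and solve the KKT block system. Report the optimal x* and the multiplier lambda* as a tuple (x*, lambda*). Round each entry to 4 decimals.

Form the Lagrangian:
  L(x, lambda) = (1/2) x^T Q x + c^T x + lambda^T (A x - b)
Stationarity (grad_x L = 0): Q x + c + A^T lambda = 0.
Primal feasibility: A x = b.

This gives the KKT block system:
  [ Q   A^T ] [ x     ]   [-c ]
  [ A    0  ] [ lambda ] = [ b ]

Solving the linear system:
  x*      = (-0.3251, -1.0306, 2.5583)
  lambda* = (-8.1937, 8.1957)
  f(x*)   = 38.0311

x* = (-0.3251, -1.0306, 2.5583), lambda* = (-8.1937, 8.1957)


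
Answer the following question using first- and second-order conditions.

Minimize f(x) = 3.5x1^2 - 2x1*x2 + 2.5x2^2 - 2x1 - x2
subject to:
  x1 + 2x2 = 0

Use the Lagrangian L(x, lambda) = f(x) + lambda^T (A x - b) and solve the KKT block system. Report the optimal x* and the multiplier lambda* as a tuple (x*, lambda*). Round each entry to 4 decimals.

Form the Lagrangian:
  L(x, lambda) = (1/2) x^T Q x + c^T x + lambda^T (A x - b)
Stationarity (grad_x L = 0): Q x + c + A^T lambda = 0.
Primal feasibility: A x = b.

This gives the KKT block system:
  [ Q   A^T ] [ x     ]   [-c ]
  [ A    0  ] [ lambda ] = [ b ]

Solving the linear system:
  x*      = (0.1463, -0.0732)
  lambda* = (0.8293)
  f(x*)   = -0.1098

x* = (0.1463, -0.0732), lambda* = (0.8293)


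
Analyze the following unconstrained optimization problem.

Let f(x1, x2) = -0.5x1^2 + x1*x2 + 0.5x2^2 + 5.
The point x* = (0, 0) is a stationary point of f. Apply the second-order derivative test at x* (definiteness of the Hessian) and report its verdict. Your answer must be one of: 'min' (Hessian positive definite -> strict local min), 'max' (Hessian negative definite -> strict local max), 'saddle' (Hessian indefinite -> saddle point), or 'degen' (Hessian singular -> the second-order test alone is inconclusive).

Compute the Hessian H = grad^2 f:
  H = [[-1, 1], [1, 1]]
Verify stationarity: grad f(x*) = H x* + g = (0, 0).
Eigenvalues of H: -1.4142, 1.4142.
Eigenvalues have mixed signs, so H is indefinite -> x* is a saddle point.

saddle


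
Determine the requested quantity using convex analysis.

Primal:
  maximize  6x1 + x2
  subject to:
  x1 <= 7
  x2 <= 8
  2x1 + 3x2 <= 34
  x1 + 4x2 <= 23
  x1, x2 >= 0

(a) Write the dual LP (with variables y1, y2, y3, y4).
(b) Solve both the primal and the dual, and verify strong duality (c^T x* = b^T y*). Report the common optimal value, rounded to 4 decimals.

The standard primal-dual pair for 'max c^T x s.t. A x <= b, x >= 0' is:
  Dual:  min b^T y  s.t.  A^T y >= c,  y >= 0.

So the dual LP is:
  minimize  7y1 + 8y2 + 34y3 + 23y4
  subject to:
    y1 + 2y3 + y4 >= 6
    y2 + 3y3 + 4y4 >= 1
    y1, y2, y3, y4 >= 0

Solving the primal: x* = (7, 4).
  primal value c^T x* = 46.
Solving the dual: y* = (5.75, 0, 0, 0.25).
  dual value b^T y* = 46.
Strong duality: c^T x* = b^T y*. Confirmed.

46


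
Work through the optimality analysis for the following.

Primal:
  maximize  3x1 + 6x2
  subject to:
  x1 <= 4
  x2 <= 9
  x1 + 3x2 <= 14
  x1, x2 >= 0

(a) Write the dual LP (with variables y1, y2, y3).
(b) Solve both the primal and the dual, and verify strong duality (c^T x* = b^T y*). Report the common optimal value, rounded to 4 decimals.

The standard primal-dual pair for 'max c^T x s.t. A x <= b, x >= 0' is:
  Dual:  min b^T y  s.t.  A^T y >= c,  y >= 0.

So the dual LP is:
  minimize  4y1 + 9y2 + 14y3
  subject to:
    y1 + y3 >= 3
    y2 + 3y3 >= 6
    y1, y2, y3 >= 0

Solving the primal: x* = (4, 3.3333).
  primal value c^T x* = 32.
Solving the dual: y* = (1, 0, 2).
  dual value b^T y* = 32.
Strong duality: c^T x* = b^T y*. Confirmed.

32


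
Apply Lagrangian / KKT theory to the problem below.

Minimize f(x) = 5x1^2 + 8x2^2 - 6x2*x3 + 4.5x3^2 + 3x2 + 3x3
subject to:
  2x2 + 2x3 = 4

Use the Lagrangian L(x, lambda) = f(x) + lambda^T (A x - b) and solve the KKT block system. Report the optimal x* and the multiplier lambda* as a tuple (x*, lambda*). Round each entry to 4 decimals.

Form the Lagrangian:
  L(x, lambda) = (1/2) x^T Q x + c^T x + lambda^T (A x - b)
Stationarity (grad_x L = 0): Q x + c + A^T lambda = 0.
Primal feasibility: A x = b.

This gives the KKT block system:
  [ Q   A^T ] [ x     ]   [-c ]
  [ A    0  ] [ lambda ] = [ b ]

Solving the linear system:
  x*      = (0, 0.8108, 1.1892)
  lambda* = (-4.4189)
  f(x*)   = 11.8378

x* = (0, 0.8108, 1.1892), lambda* = (-4.4189)


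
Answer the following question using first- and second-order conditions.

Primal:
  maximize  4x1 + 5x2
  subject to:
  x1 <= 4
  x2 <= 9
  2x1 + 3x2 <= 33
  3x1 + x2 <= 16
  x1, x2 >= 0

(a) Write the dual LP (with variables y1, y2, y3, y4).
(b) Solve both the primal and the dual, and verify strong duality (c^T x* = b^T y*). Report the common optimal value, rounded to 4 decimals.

The standard primal-dual pair for 'max c^T x s.t. A x <= b, x >= 0' is:
  Dual:  min b^T y  s.t.  A^T y >= c,  y >= 0.

So the dual LP is:
  minimize  4y1 + 9y2 + 33y3 + 16y4
  subject to:
    y1 + 2y3 + 3y4 >= 4
    y2 + 3y3 + y4 >= 5
    y1, y2, y3, y4 >= 0

Solving the primal: x* = (2.3333, 9).
  primal value c^T x* = 54.3333.
Solving the dual: y* = (0, 3.6667, 0, 1.3333).
  dual value b^T y* = 54.3333.
Strong duality: c^T x* = b^T y*. Confirmed.

54.3333


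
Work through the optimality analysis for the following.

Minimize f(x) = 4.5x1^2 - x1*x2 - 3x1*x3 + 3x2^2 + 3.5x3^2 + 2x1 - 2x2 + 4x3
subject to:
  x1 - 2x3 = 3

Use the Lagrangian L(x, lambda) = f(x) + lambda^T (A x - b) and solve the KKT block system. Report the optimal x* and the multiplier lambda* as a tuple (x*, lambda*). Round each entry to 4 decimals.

Form the Lagrangian:
  L(x, lambda) = (1/2) x^T Q x + c^T x + lambda^T (A x - b)
Stationarity (grad_x L = 0): Q x + c + A^T lambda = 0.
Primal feasibility: A x = b.

This gives the KKT block system:
  [ Q   A^T ] [ x     ]   [-c ]
  [ A    0  ] [ lambda ] = [ b ]

Solving the linear system:
  x*      = (-0.3846, 0.2692, -1.6923)
  lambda* = (-3.3462)
  f(x*)   = 0.9808

x* = (-0.3846, 0.2692, -1.6923), lambda* = (-3.3462)


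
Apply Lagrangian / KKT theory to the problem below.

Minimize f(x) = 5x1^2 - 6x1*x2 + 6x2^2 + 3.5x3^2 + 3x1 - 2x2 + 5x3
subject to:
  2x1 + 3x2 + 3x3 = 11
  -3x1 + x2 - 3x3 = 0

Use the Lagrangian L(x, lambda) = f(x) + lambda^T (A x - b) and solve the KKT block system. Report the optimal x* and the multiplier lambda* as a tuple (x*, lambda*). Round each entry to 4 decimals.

Form the Lagrangian:
  L(x, lambda) = (1/2) x^T Q x + c^T x + lambda^T (A x - b)
Stationarity (grad_x L = 0): Q x + c + A^T lambda = 0.
Primal feasibility: A x = b.

This gives the KKT block system:
  [ Q   A^T ] [ x     ]   [-c ]
  [ A    0  ] [ lambda ] = [ b ]

Solving the linear system:
  x*      = (1.1895, 3.0474, -0.1737)
  lambda* = (-7.1732, -5.9119)
  f(x*)   = 37.7552

x* = (1.1895, 3.0474, -0.1737), lambda* = (-7.1732, -5.9119)


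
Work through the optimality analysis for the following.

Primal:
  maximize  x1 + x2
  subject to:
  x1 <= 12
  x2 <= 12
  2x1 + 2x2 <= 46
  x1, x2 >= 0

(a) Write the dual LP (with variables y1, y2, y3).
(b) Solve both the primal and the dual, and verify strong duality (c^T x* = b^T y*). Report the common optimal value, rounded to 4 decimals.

The standard primal-dual pair for 'max c^T x s.t. A x <= b, x >= 0' is:
  Dual:  min b^T y  s.t.  A^T y >= c,  y >= 0.

So the dual LP is:
  minimize  12y1 + 12y2 + 46y3
  subject to:
    y1 + 2y3 >= 1
    y2 + 2y3 >= 1
    y1, y2, y3 >= 0

Solving the primal: x* = (11, 12).
  primal value c^T x* = 23.
Solving the dual: y* = (0, 0, 0.5).
  dual value b^T y* = 23.
Strong duality: c^T x* = b^T y*. Confirmed.

23


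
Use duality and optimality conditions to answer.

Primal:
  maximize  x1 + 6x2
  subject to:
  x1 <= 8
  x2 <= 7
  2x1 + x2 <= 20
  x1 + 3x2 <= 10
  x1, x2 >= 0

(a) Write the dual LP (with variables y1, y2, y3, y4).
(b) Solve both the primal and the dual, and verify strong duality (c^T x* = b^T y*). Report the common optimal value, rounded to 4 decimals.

The standard primal-dual pair for 'max c^T x s.t. A x <= b, x >= 0' is:
  Dual:  min b^T y  s.t.  A^T y >= c,  y >= 0.

So the dual LP is:
  minimize  8y1 + 7y2 + 20y3 + 10y4
  subject to:
    y1 + 2y3 + y4 >= 1
    y2 + y3 + 3y4 >= 6
    y1, y2, y3, y4 >= 0

Solving the primal: x* = (0, 3.3333).
  primal value c^T x* = 20.
Solving the dual: y* = (0, 0, 0, 2).
  dual value b^T y* = 20.
Strong duality: c^T x* = b^T y*. Confirmed.

20


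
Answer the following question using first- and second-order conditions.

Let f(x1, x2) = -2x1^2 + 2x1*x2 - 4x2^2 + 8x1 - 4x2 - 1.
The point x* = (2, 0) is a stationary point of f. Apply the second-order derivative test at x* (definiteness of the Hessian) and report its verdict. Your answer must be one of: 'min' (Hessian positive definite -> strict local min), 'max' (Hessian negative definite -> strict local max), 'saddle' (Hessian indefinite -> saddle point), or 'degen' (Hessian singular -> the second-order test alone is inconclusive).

Compute the Hessian H = grad^2 f:
  H = [[-4, 2], [2, -8]]
Verify stationarity: grad f(x*) = H x* + g = (0, 0).
Eigenvalues of H: -8.8284, -3.1716.
Both eigenvalues < 0, so H is negative definite -> x* is a strict local max.

max


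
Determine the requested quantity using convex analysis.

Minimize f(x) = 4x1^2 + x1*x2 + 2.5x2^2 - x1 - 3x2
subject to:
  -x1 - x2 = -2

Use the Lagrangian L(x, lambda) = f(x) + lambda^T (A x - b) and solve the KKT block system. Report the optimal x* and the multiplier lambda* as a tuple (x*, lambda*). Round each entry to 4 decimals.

Form the Lagrangian:
  L(x, lambda) = (1/2) x^T Q x + c^T x + lambda^T (A x - b)
Stationarity (grad_x L = 0): Q x + c + A^T lambda = 0.
Primal feasibility: A x = b.

This gives the KKT block system:
  [ Q   A^T ] [ x     ]   [-c ]
  [ A    0  ] [ lambda ] = [ b ]

Solving the linear system:
  x*      = (0.5455, 1.4545)
  lambda* = (4.8182)
  f(x*)   = 2.3636

x* = (0.5455, 1.4545), lambda* = (4.8182)


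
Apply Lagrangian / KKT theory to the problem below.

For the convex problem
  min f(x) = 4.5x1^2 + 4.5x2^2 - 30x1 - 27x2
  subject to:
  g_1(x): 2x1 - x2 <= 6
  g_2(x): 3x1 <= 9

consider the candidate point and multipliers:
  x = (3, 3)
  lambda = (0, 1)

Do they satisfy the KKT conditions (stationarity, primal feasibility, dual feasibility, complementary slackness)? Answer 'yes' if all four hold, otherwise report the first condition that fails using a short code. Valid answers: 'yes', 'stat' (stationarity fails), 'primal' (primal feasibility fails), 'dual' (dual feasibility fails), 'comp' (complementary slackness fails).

Gradient of f: grad f(x) = Q x + c = (-3, 0)
Constraint values g_i(x) = a_i^T x - b_i:
  g_1((3, 3)) = -3
  g_2((3, 3)) = 0
Stationarity residual: grad f(x) + sum_i lambda_i a_i = (0, 0)
  -> stationarity OK
Primal feasibility (all g_i <= 0): OK
Dual feasibility (all lambda_i >= 0): OK
Complementary slackness (lambda_i * g_i(x) = 0 for all i): OK

Verdict: yes, KKT holds.

yes


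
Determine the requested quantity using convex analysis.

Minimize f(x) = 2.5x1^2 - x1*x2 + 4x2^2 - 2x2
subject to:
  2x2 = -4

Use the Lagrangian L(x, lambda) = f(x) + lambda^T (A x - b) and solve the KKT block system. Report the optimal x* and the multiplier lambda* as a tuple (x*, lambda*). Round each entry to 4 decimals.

Form the Lagrangian:
  L(x, lambda) = (1/2) x^T Q x + c^T x + lambda^T (A x - b)
Stationarity (grad_x L = 0): Q x + c + A^T lambda = 0.
Primal feasibility: A x = b.

This gives the KKT block system:
  [ Q   A^T ] [ x     ]   [-c ]
  [ A    0  ] [ lambda ] = [ b ]

Solving the linear system:
  x*      = (-0.4, -2)
  lambda* = (8.8)
  f(x*)   = 19.6

x* = (-0.4, -2), lambda* = (8.8)


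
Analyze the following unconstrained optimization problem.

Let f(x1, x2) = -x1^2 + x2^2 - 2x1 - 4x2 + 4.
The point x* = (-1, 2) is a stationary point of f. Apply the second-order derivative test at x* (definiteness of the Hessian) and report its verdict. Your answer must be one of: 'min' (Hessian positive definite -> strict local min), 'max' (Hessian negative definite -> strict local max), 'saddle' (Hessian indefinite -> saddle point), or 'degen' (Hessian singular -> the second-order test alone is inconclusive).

Compute the Hessian H = grad^2 f:
  H = [[-2, 0], [0, 2]]
Verify stationarity: grad f(x*) = H x* + g = (0, 0).
Eigenvalues of H: -2, 2.
Eigenvalues have mixed signs, so H is indefinite -> x* is a saddle point.

saddle


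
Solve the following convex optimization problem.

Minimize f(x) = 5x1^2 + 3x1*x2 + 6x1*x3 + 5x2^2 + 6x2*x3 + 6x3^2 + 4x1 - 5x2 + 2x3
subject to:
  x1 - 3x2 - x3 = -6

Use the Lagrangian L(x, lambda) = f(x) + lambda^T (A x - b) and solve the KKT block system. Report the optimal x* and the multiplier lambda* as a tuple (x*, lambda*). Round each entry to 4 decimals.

Form the Lagrangian:
  L(x, lambda) = (1/2) x^T Q x + c^T x + lambda^T (A x - b)
Stationarity (grad_x L = 0): Q x + c + A^T lambda = 0.
Primal feasibility: A x = b.

This gives the KKT block system:
  [ Q   A^T ] [ x     ]   [-c ]
  [ A    0  ] [ lambda ] = [ b ]

Solving the linear system:
  x*      = (-0.9869, 1.7877, -0.3499)
  lambda* = (2.6055)
  f(x*)   = 1.0236

x* = (-0.9869, 1.7877, -0.3499), lambda* = (2.6055)


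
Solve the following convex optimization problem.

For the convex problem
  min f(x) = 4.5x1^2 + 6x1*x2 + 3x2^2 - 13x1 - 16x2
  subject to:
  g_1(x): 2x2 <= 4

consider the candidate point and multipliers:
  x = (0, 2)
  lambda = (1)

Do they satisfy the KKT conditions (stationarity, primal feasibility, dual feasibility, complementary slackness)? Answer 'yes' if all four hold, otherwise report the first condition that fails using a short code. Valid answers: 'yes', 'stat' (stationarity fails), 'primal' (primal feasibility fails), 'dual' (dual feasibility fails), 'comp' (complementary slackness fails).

Gradient of f: grad f(x) = Q x + c = (-1, -4)
Constraint values g_i(x) = a_i^T x - b_i:
  g_1((0, 2)) = 0
Stationarity residual: grad f(x) + sum_i lambda_i a_i = (-1, -2)
  -> stationarity FAILS
Primal feasibility (all g_i <= 0): OK
Dual feasibility (all lambda_i >= 0): OK
Complementary slackness (lambda_i * g_i(x) = 0 for all i): OK

Verdict: the first failing condition is stationarity -> stat.

stat


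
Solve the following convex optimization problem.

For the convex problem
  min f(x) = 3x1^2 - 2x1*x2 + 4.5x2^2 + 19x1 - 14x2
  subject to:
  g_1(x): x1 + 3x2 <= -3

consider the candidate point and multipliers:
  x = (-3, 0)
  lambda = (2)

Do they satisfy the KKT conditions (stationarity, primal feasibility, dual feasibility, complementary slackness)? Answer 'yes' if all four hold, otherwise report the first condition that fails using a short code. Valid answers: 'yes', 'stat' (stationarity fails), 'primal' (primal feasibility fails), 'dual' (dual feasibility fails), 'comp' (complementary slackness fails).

Gradient of f: grad f(x) = Q x + c = (1, -8)
Constraint values g_i(x) = a_i^T x - b_i:
  g_1((-3, 0)) = 0
Stationarity residual: grad f(x) + sum_i lambda_i a_i = (3, -2)
  -> stationarity FAILS
Primal feasibility (all g_i <= 0): OK
Dual feasibility (all lambda_i >= 0): OK
Complementary slackness (lambda_i * g_i(x) = 0 for all i): OK

Verdict: the first failing condition is stationarity -> stat.

stat
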